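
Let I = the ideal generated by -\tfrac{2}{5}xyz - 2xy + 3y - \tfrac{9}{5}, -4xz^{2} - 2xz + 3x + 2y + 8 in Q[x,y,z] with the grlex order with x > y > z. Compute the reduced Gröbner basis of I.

G = {xz^{2} + \tfrac{1}{2}xz - \tfrac{3}{4}x - \tfrac{1}{2}y - 2, y^{2}z - 15yz^{2} + 5y^{2} - \tfrac{7}{2}yz + 9z^{2} + \tfrac{125}{4}y + \tfrac{9}{2}z - \tfrac{27}{4}, xy - \tfrac{2}{87}y^{2} + \tfrac{10}{29}yz - \tfrac{143}{87}y - \tfrac{6}{29}z + \tfrac{27}{29}}

f_1 = -\tfrac{2}{5}xyz - 2xy + 3y - \tfrac{9}{5}, LT = xyz.
f_2 = -4xz^{2} - 2xz + 3x + 2y + 8, LT = xz^{2}.

S(f_1,f_2): lcm = xyz^{2}. S = \tfrac{9}{2}xyz + \tfrac{3}{4}xy + \tfrac{1}{2}y^{2} - \tfrac{15}{2}yz + 2y + \tfrac{9}{2}z.
  reduce S modulo (f_1, f_2):
  remainder -\tfrac{87}{4}xy + \tfrac{1}{2}y^{2} - \tfrac{15}{2}yz + \tfrac{143}{4}y + \tfrac{9}{2}z - \tfrac{81}{4} ≠ 0; add g_3 = -\tfrac{87}{4}xy + \tfrac{1}{2}y^{2} - \tfrac{15}{2}yz + \tfrac{143}{4}y + \tfrac{9}{2}z - \tfrac{81}{4} to the basis.

S(f_1,g_3): lcm = xyz. S = \tfrac{2}{87}y^{2}z - \tfrac{10}{29}yz^{2} + 5xy + \tfrac{143}{87}yz + \tfrac{6}{29}z^{2} - \tfrac{15}{2}y - \tfrac{27}{29}z + \tfrac{9}{2}.
  reduce S modulo (f_1, f_2, g_3):
  remainder \tfrac{2}{87}y^{2}z - \tfrac{10}{29}yz^{2} + \tfrac{10}{87}y^{2} - \tfrac{7}{87}yz + \tfrac{6}{29}z^{2} + \tfrac{125}{174}y + \tfrac{3}{29}z - \tfrac{9}{58} ≠ 0; add g_4 = \tfrac{2}{87}y^{2}z - \tfrac{10}{29}yz^{2} + \tfrac{10}{87}y^{2} - \tfrac{7}{87}yz + \tfrac{6}{29}z^{2} + \tfrac{125}{174}y + \tfrac{3}{29}z - \tfrac{9}{58} to the basis.

The other S-polynomials (S(f_2,g_3), S(f_1,g_4), S(f_2,g_4), S(g_3,g_4)) all reduce to 0 modulo the current basis, so we have a Gröbner basis.
Inter-reduce: drop elements whose leading term is divisible by another's, tail-reduce, and make monic.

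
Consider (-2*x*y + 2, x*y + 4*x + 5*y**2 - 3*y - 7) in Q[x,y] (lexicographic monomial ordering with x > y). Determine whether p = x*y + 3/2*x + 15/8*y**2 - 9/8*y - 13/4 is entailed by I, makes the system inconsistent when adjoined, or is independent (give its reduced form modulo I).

x*y + 3/2*x + 15/8*y**2 - 9/8*y - 13/4 lies in I (it reduces to 0).

First compute the reduced Gröbner basis of I by Buchberger's algorithm.
f_1 = -2*x*y + 2, LT = x*y.
f_2 = x*y + 4*x + 5*y**2 - 3*y - 7, LT = x*y.

S(f_1,f_2): lcm = x*y. S = -4*x - 5*y**2 + 3*y + 6.
  leading term x: no divisor's leading term divides it; move -4*x to the remainder.
  leading term y**2: no divisor's leading term divides it; move -5*y**2 to the remainder.
  leading term y: no divisor's leading term divides it; move 3*y to the remainder.
  leading term 1: no divisor's leading term divides it; move 6 to the remainder.
  remainder -4*x - 5*y**2 + 3*y + 6 ≠ 0; add h_3 = -4*x - 5*y**2 + 3*y + 6 to the basis.

S(f_1,h_3): lcm = x*y. S = -5/4*y**3 + 3/4*y**2 + 3/2*y - 1.
  leading term y**3: no divisor's leading term divides it; move -5/4*y**3 to the remainder.
  leading term y**2: no divisor's leading term divides it; move 3/4*y**2 to the remainder.
  leading term y: no divisor's leading term divides it; move 3/2*y to the remainder.
  leading term 1: no divisor's leading term divides it; move -1 to the remainder.
  remainder -5/4*y**3 + 3/4*y**2 + 3/2*y - 1 ≠ 0; add h_4 = -5/4*y**3 + 3/4*y**2 + 3/2*y - 1 to the basis.

The other S-polynomials (S(f_2,h_3), S(f_1,h_4), S(f_2,h_4), S(h_3,h_4)) all reduce to 0 modulo the current basis, so we have a Gröbner basis.
Inter-reduce: drop elements whose leading term is divisible by another's, tail-reduce, and make monic.
Reduced Gröbner basis: {x + 5/4*y**2 - 3/4*y - 3/2, y**3 - 3/5*y**2 - 6/5*y + 4/5}.
Label its elements g_1 = x + 5/4*y**2 - 3/4*y - 3/2, g_2 = y**3 - 3/5*y**2 - 6/5*y + 4/5.

Reduce p = x*y + 3/2*x + 15/8*y**2 - 9/8*y - 13/4 modulo G:
  leading term x*y: subtract (y)·g_1 from x*y + 3/2*x + 15/8*y**2 - 9/8*y - 13/4 → 3/2*x - 5/4*y**3 + 21/8*y**2 + 3/8*y - 13/4
  leading term x: subtract (3/2)·g_1 from 3/2*x - 5/4*y**3 + 21/8*y**2 + 3/8*y - 13/4 → -5/4*y**3 + 3/4*y**2 + 3/2*y - 1
  leading term y**3: subtract (-5/4)·g_2 from -5/4*y**3 + 3/4*y**2 + 3/2*y - 1 → 0
  normal form = 0.
Since the normal form is 0, p ∈ I.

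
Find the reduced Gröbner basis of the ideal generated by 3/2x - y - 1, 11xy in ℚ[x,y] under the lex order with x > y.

Buchberger's algorithm terminates because the ascending chain of leading-term ideals stabilizes.

f_1 = 3/2x - y - 1, LT = x.
f_2 = 11xy, LT = xy.

S(f_1,f_2): lcm = xy. S = -⅔y² - ⅔y.
  leading term y²: no divisor's leading term divides it; move -⅔y² to the remainder.
  leading term y: no divisor's leading term divides it; move -⅔y to the remainder.
  remainder -⅔y² - ⅔y ≠ 0; add g_3 = -⅔y² - ⅔y to the basis.

The other S-polynomials (S(f_1,g_3), S(f_2,g_3)) all reduce to 0 modulo the current basis, so we have a Gröbner basis.
Inter-reduce: drop elements whose leading term is divisible by another's, tail-reduce, and make monic.

G = {x - ⅔y - ⅔, y² + y}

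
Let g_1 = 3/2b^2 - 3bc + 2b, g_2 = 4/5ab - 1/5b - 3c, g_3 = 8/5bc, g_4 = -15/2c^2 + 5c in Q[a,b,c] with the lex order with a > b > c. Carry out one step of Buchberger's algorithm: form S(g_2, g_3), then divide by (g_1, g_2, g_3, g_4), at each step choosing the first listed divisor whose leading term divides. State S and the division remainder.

lcm(LM(g_2), LM(g_3)) = abc.
S = (lcm/LT(g_2))·g_2 − (lcm/LT(g_3))·g_3 = -1/4bc - 15/4c^2.
Reduce S modulo (g_1, g_2, g_3, g_4) in that order:
  leading term bc: subtract (-5/32)·g_3 from -1/4bc - 15/4c^2 → -15/4c^2
  leading term c^2: subtract (1/2)·g_4 from -15/4c^2 → -5/2c
  leading term c: no divisor's leading term divides it; move -5/2c to the remainder.
The remainder -5/2c is nonzero, so it would be added as the next basis element.

S(g_2, g_3) = -1/4bc - 15/4c^2; remainder on division = -5/2c.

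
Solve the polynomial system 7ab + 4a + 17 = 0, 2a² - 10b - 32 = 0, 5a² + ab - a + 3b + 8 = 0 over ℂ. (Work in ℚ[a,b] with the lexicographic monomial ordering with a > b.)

{(1, -3)}

Compute a lex Gröbner basis by Buchberger's algorithm.
f_1 = 7ab + 4a + 17, LT = ab.
f_2 = 2a² - 10b - 32, LT = a².
f_3 = 5a² + ab - a + 3b + 8, LT = a².

S(f_1,f_2): lcm = a²b. S = 4/7a² + 17/7a + 5b² + 16b.
  reduce S modulo (f_1, f_2, f_3):
  remainder 17/7a + 5b² + 132/7b + 64/7 ≠ 0; add h_4 = 17/7a + 5b² + 132/7b + 64/7 to the basis.

S(f_1,f_3): lcm = a²b. S = 4/7a² - ⅕ab² + ⅕ab + 17/7a - ⅗b² - 8/5b.
  reduce S modulo (f_1, f_2, f_3, h_4):
  remainder -3112/595b² - 65473/4165b - 363/4165 ≠ 0; add h_5 = -3112/595b² - 65473/4165b - 363/4165 to the basis.

S(f_2,f_3): lcm = a². S = -⅕ab + ⅕a - 28/5b - 88/5.
  reduce S modulo (f_1, f_2, f_3, h_4, h_5):
  remainder -94847/15560b - 284541/15560 ≠ 0; add h_6 = -94847/15560b - 284541/15560 to the basis.

The other S-polynomials (S(f_1,h_4), S(f_2,h_4), S(f_3,h_4), S(f_1,h_5), S(f_2,h_5), S(f_3,h_5), S(h_4,h_5), S(f_1,h_6), S(f_2,h_6), S(f_3,h_6), S(h_4,h_6), S(h_5,h_6)) all reduce to 0 modulo the current basis, so we have a Gröbner basis.
Inter-reduce: drop elements whose leading term is divisible by another's, tail-reduce, and make monic.
Reduced Gröbner basis: {a - 1, b + 3}.

The lex basis is triangular: the last element involves only b. Solving b + 3 = 0 gives b ∈ {-3}; substituting each value into the earlier elements determines the remaining variables.
  b = -3: the earlier basis element becomes a - 1 = 0, giving a = 1 — point (1, -3).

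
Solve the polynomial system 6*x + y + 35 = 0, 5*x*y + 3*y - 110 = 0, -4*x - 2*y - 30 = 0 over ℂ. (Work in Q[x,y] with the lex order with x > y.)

{(-5, -5)}

Compute a lex Gröbner basis by Buchberger's algorithm.
f_1 = 6*x + y + 35, LT = x.
f_2 = 5*x*y + 3*y - 110, LT = x*y.
f_3 = -4*x - 2*y - 30, LT = x.

S(f_1,f_2): lcm = x*y. S = 1/6*y**2 + 157/30*y + 22.
  leading term y**2: no divisor's leading term divides it; move 1/6*y**2 to the remainder.
  leading term y: no divisor's leading term divides it; move 157/30*y to the remainder.
  leading term 1: no divisor's leading term divides it; move 22 to the remainder.
  remainder 1/6*y**2 + 157/30*y + 22 ≠ 0; add h_4 = 1/6*y**2 + 157/30*y + 22 to the basis.

S(f_1,f_3): lcm = x. S = -1/3*y - 5/3.
  leading term y: no divisor's leading term divides it; move -1/3*y to the remainder.
  leading term 1: no divisor's leading term divides it; move -5/3 to the remainder.
  remainder -1/3*y - 5/3 ≠ 0; add h_5 = -1/3*y - 5/3 to the basis.

The other S-polynomials (S(f_2,f_3), S(f_1,h_4), S(f_2,h_4), S(f_3,h_4), S(f_1,h_5), S(f_2,h_5), S(f_3,h_5), S(h_4,h_5)) all reduce to 0 modulo the current basis, so we have a Gröbner basis.
Inter-reduce: drop elements whose leading term is divisible by another's, tail-reduce, and make monic.
Reduced Gröbner basis: {x + 5, y + 5}.

The lex basis is triangular: the last element involves only y. Solving y + 5 = 0 gives y ∈ {-5}; substituting each value into the earlier elements determines the remaining variables.
  y = -5: the earlier basis element becomes x + 5 = 0, giving x = -5 — point (-5, -5).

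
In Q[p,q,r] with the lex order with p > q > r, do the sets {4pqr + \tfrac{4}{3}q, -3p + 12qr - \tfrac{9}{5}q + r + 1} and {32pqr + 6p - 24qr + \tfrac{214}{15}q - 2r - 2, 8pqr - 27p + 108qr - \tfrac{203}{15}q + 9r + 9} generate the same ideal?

Yes, the ideals are equal.

Two ideals are equal iff their reduced Gröbner bases coincide (the reduced basis is unique for a fixed ordering).
Buchberger on the first generating set:
f_1 = 4pqr + \tfrac{4}{3}q, LT = pqr.
f_2 = -3p + 12qr - \tfrac{9}{5}q + r + 1, LT = p.

S(f_1,f_2): lcm = pqr. S = 4q^{2}r^{2} - \tfrac{3}{5}q^{2}r + \tfrac{1}{3}qr^{2} + \tfrac{1}{3}qr + \tfrac{1}{3}q.
  leading term q^{2}r^{2}: no divisor's leading term divides it; move 4q^{2}r^{2} to the remainder.
  leading term q^{2}r: no divisor's leading term divides it; move -\tfrac{3}{5}q^{2}r to the remainder.
  leading term qr^{2}: no divisor's leading term divides it; move \tfrac{1}{3}qr^{2} to the remainder.
  leading term qr: no divisor's leading term divides it; move \tfrac{1}{3}qr to the remainder.
  leading term q: no divisor's leading term divides it; move \tfrac{1}{3}q to the remainder.
  remainder 4q^{2}r^{2} - \tfrac{3}{5}q^{2}r + \tfrac{1}{3}qr^{2} + \tfrac{1}{3}qr + \tfrac{1}{3}q ≠ 0; add g_3 = 4q^{2}r^{2} - \tfrac{3}{5}q^{2}r + \tfrac{1}{3}qr^{2} + \tfrac{1}{3}qr + \tfrac{1}{3}q to the basis.

The other S-polynomials (S(f_1,g_3), S(f_2,g_3)) all reduce to 0 modulo the current basis, so we have a Gröbner basis.
Inter-reduce: drop elements whose leading term is divisible by another's, tail-reduce, and make monic.
Reduced Gröbner basis: {p - 4qr + \tfrac{3}{5}q - \tfrac{1}{3}r - \tfrac{1}{3}, q^{2}r^{2} - \tfrac{3}{20}q^{2}r + \tfrac{1}{12}qr^{2} + \tfrac{1}{12}qr + \tfrac{1}{12}q}.

Buchberger on the second generating set:
h_1 = 32pqr + 6p - 24qr + \tfrac{214}{15}q - 2r - 2, LT = pqr.
h_2 = 8pqr - 27p + 108qr - \tfrac{203}{15}q + 9r + 9, LT = pqr.

S(h_1,h_2): lcm = pqr. S = \tfrac{57}{16}p - \tfrac{57}{4}qr + \tfrac{171}{80}q - \tfrac{19}{16}r - \tfrac{19}{16}.
  leading term p: no divisor's leading term divides it; move \tfrac{57}{16}p to the remainder.
  leading term qr: no divisor's leading term divides it; move -\tfrac{57}{4}qr to the remainder.
  leading term q: no divisor's leading term divides it; move \tfrac{171}{80}q to the remainder.
  leading term r: no divisor's leading term divides it; move -\tfrac{19}{16}r to the remainder.
  leading term 1: no divisor's leading term divides it; move -\tfrac{19}{16} to the remainder.
  remainder \tfrac{57}{16}p - \tfrac{57}{4}qr + \tfrac{171}{80}q - \tfrac{19}{16}r - \tfrac{19}{16} ≠ 0; add k_3 = \tfrac{57}{16}p - \tfrac{57}{4}qr + \tfrac{171}{80}q - \tfrac{19}{16}r - \tfrac{19}{16} to the basis.

S(h_1,k_3): lcm = pqr. S = \tfrac{3}{16}p + 4q^{2}r^{2} - \tfrac{3}{5}q^{2}r + \tfrac{1}{3}qr^{2} - \tfrac{5}{12}qr + \tfrac{107}{240}q - \tfrac{1}{16}r - \tfrac{1}{16}.
  leading term p: subtract (\tfrac{1}{19})·k_3 from \tfrac{3}{16}p + 4q^{2}r^{2} - \tfrac{3}{5}q^{2}r + \tfrac{1}{3}qr^{2} - \tfrac{5}{12}qr + \tfrac{107}{240}q - \tfrac{1}{16}r - \tfrac{1}{16} → 4q^{2}r^{2} - \tfrac{3}{5}q^{2}r + \tfrac{1}{3}qr^{2} + \tfrac{1}{3}qr + \tfrac{1}{3}q
  leading term q^{2}r^{2}: no divisor's leading term divides it; move 4q^{2}r^{2} to the remainder.
  leading term q^{2}r: no divisor's leading term divides it; move -\tfrac{3}{5}q^{2}r to the remainder.
  leading term qr^{2}: no divisor's leading term divides it; move \tfrac{1}{3}qr^{2} to the remainder.
  leading term qr: no divisor's leading term divides it; move \tfrac{1}{3}qr to the remainder.
  leading term q: no divisor's leading term divides it; move \tfrac{1}{3}q to the remainder.
  remainder 4q^{2}r^{2} - \tfrac{3}{5}q^{2}r + \tfrac{1}{3}qr^{2} + \tfrac{1}{3}qr + \tfrac{1}{3}q ≠ 0; add k_4 = 4q^{2}r^{2} - \tfrac{3}{5}q^{2}r + \tfrac{1}{3}qr^{2} + \tfrac{1}{3}qr + \tfrac{1}{3}q to the basis.

The other S-polynomials (S(h_2,k_3), S(h_1,k_4), S(h_2,k_4), S(k_3,k_4)) all reduce to 0 modulo the current basis, so we have a Gröbner basis.
Inter-reduce: drop elements whose leading term is divisible by another's, tail-reduce, and make monic.
Reduced Gröbner basis: {p - 4qr + \tfrac{3}{5}q - \tfrac{1}{3}r - \tfrac{1}{3}, q^{2}r^{2} - \tfrac{3}{20}q^{2}r + \tfrac{1}{12}qr^{2} + \tfrac{1}{12}qr + \tfrac{1}{12}q}.

The two bases agree; hence the ideals are identical.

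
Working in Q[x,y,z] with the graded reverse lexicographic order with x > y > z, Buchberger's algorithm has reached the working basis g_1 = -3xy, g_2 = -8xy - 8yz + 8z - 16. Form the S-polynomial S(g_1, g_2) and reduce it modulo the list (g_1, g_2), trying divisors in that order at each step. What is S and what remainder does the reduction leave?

lcm(LM(g_1), LM(g_2)) = xy.
S = (lcm/LT(g_1))·g_1 − (lcm/LT(g_2))·g_2 = -yz + z - 2.
Reduce S modulo (g_1, g_2) in that order:
  leading term yz: no divisor's leading term divides it; move -yz to the remainder.
  leading term z: no divisor's leading term divides it; move z to the remainder.
  leading term 1: no divisor's leading term divides it; move -2 to the remainder.
The remainder -yz + z - 2 is nonzero, so it would be added as the next basis element.

S(g_1, g_2) = -yz + z - 2; remainder on division = -yz + z - 2.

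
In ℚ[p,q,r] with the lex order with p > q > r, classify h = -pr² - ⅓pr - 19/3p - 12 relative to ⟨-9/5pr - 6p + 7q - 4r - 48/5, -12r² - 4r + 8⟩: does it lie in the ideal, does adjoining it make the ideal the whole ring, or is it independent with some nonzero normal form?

-pr² - ⅓pr - 19/3p - 12 is independent of I; its normal form modulo I is 35/12qr - 35/4q + 14/9r - 10/9.

First compute the reduced Gröbner basis of I by Buchberger's algorithm.
f_1 = -9/5pr - 6p + 7q - 4r - 48/5, LT = pr.
f_2 = -12r² - 4r + 8, LT = r².

S(f_1,f_2): lcm = pr². S = 3pr + ⅔p - 35/9qr + 20/9r² + 16/3r.
  leading term pr: subtract (-5/3)·f_1 from 3pr + ⅔p - 35/9qr + 20/9r² + 16/3r → -28/3p - 35/9qr + 35/3q + 20/9r² - 4/3r - 16
  leading term p: no divisor's leading term divides it; move -28/3p to the remainder.
  leading term qr: no divisor's leading term divides it; move -35/9qr to the remainder.
  leading term q: no divisor's leading term divides it; move 35/3q to the remainder.
  leading term r²: subtract (-5/27)·f_2 from 20/9r² - 4/3r - 16 → -56/27r - 392/27
  leading term r: no divisor's leading term divides it; move -56/27r to the remainder.
  leading term 1: no divisor's leading term divides it; move -392/27 to the remainder.
  remainder -28/3p - 35/9qr + 35/3q - 56/27r - 392/27 ≠ 0; add k_3 = -28/3p - 35/9qr + 35/3q - 56/27r - 392/27 to the basis.

S(f_1,k_3): lcm = pr. S = 10/3p - 5/12qr² + 5/4qr - 35/9q - 2/9r² + ⅔r + 16/3.
  leading term p: subtract (-5/14)·k_3 from 10/3p - 5/12qr² + 5/4qr - 35/9q - 2/9r² + ⅔r + 16/3 → -5/12qr² - 5/36qr + 5/18q - 2/9r² - 2/27r + 4/27
  leading term qr²: subtract (5/144q)·f_2 from -5/12qr² - 5/36qr + 5/18q - 2/9r² - 2/27r + 4/27 → -2/9r² - 2/27r + 4/27
  leading term r²: subtract (1/54)·f_2 from -2/9r² - 2/27r + 4/27 → 0
  remainder 0.

S(f_2,k_3): leading monomials are coprime, so the S-polynomial reduces to 0 (Buchberger's first criterion).
Every S-polynomial of the final basis reduces to 0, so we have a Gröbner basis.
Inter-reduce: drop elements whose leading term is divisible by another's, tail-reduce, and make monic.
Reduced Gröbner basis: {p + 5/12qr - 5/4q + 2/9r + 14/9, r² + ⅓r - ⅔}.
Label its elements g_1 = p + 5/12qr - 5/4q + 2/9r + 14/9, g_2 = r² + ⅓r - ⅔.

Reduce h = -pr² - ⅓pr - 19/3p - 12 modulo G:
  leading term pr²: subtract (-r²)·g_1 from -pr² - ⅓pr - 19/3p - 12 → -⅓pr - 19/3p + 5/12qr³ - 5/4qr² + 2/9r³ + 14/9r² - 12
  leading term pr: subtract (-⅓r)·g_1 from -⅓pr - 19/3p + 5/12qr³ - 5/4qr² + 2/9r³ + 14/9r² - 12 → -19/3p + 5/12qr³ - 10/9qr² - 5/12qr + 2/9r³ + 44/27r² + 14/27r - 12
  leading term p: subtract (-19/3)·g_1 from -19/3p + 5/12qr³ - 10/9qr² - 5/12qr + 2/9r³ + 44/27r² + 14/27r - 12 → 5/12qr³ - 10/9qr² + 20/9qr - 95/12q + 2/9r³ + 44/27r² + 52/27r - 58/27
  leading term qr³: subtract (5/12qr)·g_2 from 5/12qr³ - 10/9qr² + 20/9qr - 95/12q + 2/9r³ + 44/27r² + 52/27r - 58/27 → -5/4qr² + 5/2qr - 95/12q + 2/9r³ + 44/27r² + 52/27r - 58/27
  leading term qr²: subtract (-5/4q)·g_2 from -5/4qr² + 5/2qr - 95/12q + 2/9r³ + 44/27r² + 52/27r - 58/27 → 35/12qr - 35/4q + 2/9r³ + 44/27r² + 52/27r - 58/27
  leading term qr: no divisor's leading term divides it; move 35/12qr to the remainder.
  leading term q: no divisor's leading term divides it; move -35/4q to the remainder.
  leading term r³: subtract (2/9r)·g_2 from 2/9r³ + 44/27r² + 52/27r - 58/27 → 14/9r² + 56/27r - 58/27
  leading term r²: subtract (14/9)·g_2 from 14/9r² + 56/27r - 58/27 → 14/9r - 10/9
  leading term r: no divisor's leading term divides it; move 14/9r to the remainder.
  leading term 1: no divisor's leading term divides it; move -10/9 to the remainder.
  normal form = 35/12qr - 35/4q + 14/9r - 10/9.
The normal form is nonzero, so h ∉ I. Since h minus its normal form lies in I, I + (h) = I + (n) where n = 35/12qr - 35/4q + 14/9r - 10/9; decide whether this ideal is the whole ring.
Run Buchberger on G together with n (pairs among the g_i already reduce to 0 since G is a Gröbner basis):
g_1 = p + 5/12qr - 5/4q + 2/9r + 14/9, LT = p.
g_2 = r² + ⅓r - ⅔, LT = r².
n = 35/12qr - 35/4q + 14/9r - 10/9, LT = qr.

S(g_1,g_2): leading monomials are coprime, so the S-polynomial reduces to 0 (Buchberger's first criterion).
S(g_1,n): leading monomials are coprime, so the S-polynomial reduces to 0 (Buchberger's first criterion).
S(g_2,n): lcm = qr². S = 10/3qr - ⅔q - 8/15r² + 8/21r.
  leading term qr: subtract (8/7)·n from 10/3qr - ⅔q - 8/15r² + 8/21r → 28/3q - 8/15r² - 88/63r + 80/63
  leading term q: no divisor's leading term divides it; move 28/3q to the remainder.
  leading term r²: subtract (-8/15)·g_2 from -8/15r² - 88/63r + 80/63 → -128/105r + 32/35
  leading term r: no divisor's leading term divides it; move -128/105r to the remainder.
  leading term 1: no divisor's leading term divides it; move 32/35 to the remainder.
  remainder 28/3q - 128/105r + 32/35 ≠ 0; add m_4 = 28/3q - 128/105r + 32/35 to the basis.

S(g_1,m_4): leading monomials are coprime, so the S-polynomial reduces to 0 (Buchberger's first criterion).
S(g_2,m_4): leading monomials are coprime, so the S-polynomial reduces to 0 (Buchberger's first criterion).
S(n,m_4): lcm = qr. S = -3q + 32/245r² + 64/147r - 8/21.
  leading term q: subtract (-9/28)·m_4 from -3q + 32/245r² + 64/147r - 8/21 → 32/245r² + 32/735r - 64/735
  leading term r²: subtract (32/245)·g_2 from 32/245r² + 32/735r - 64/735 → 0
  remainder 0.

Every S-polynomial of the final basis reduces to 0, so we have a Gröbner basis.
Inter-reduce: drop elements whose leading term is divisible by another's, tail-reduce, and make monic.
Reduced Gröbner basis: {p + 12/7, q - 32/245r + 24/245, r² + ⅓r - ⅔}.
The reduced Gröbner basis of I + (h) is {p + 12/7, q - 32/245r + 24/245, r² + ⅓r - ⅔} ≠ {1}, a proper ideal, so the enlarged system stays consistent: h is independent of I, with normal form 35/12qr - 35/4q + 14/9r - 10/9.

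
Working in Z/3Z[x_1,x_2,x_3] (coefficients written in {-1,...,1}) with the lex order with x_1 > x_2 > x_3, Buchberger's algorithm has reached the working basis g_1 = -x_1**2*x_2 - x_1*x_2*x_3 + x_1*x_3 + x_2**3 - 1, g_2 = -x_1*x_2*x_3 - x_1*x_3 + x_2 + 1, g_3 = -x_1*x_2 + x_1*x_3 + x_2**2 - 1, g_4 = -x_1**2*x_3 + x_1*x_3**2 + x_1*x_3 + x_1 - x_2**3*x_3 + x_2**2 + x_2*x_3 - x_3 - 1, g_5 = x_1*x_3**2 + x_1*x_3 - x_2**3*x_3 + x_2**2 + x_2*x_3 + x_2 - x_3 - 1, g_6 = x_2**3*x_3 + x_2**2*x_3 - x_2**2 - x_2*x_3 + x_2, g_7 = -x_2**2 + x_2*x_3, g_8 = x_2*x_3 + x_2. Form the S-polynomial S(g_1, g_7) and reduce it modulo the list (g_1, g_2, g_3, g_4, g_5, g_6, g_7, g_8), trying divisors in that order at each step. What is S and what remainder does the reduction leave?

lcm(LM(g_1), LM(g_7)) = x_1**2*x_2**2.
S = (lcm/LT(g_1))·g_1 − (lcm/LT(g_7))·g_7 = x_1**2*x_2*x_3 + x_1*x_2**2*x_3 - x_1*x_2*x_3 - x_2**4 + x_2.
Reduce S modulo (g_1, g_2, g_3, g_4, g_5, g_6, g_7, g_8) in that order:
  leading term x_1**2*x_2*x_3: subtract (-x_3)·g_1 from x_1**2*x_2*x_3 + x_1*x_2**2*x_3 - x_1*x_2*x_3 - x_2**4 + x_2 → x_1*x_2**2*x_3 - x_1*x_2*x_3**2 - x_1*x_2*x_3 + x_1*x_3**2 - x_2**4 + x_2**3*x_3 + x_2 - x_3
  leading term x_1*x_2**2*x_3: subtract (-x_2)·g_2 from x_1*x_2**2*x_3 - x_1*x_2*x_3**2 - x_1*x_2*x_3 + x_1*x_3**2 - x_2**4 + x_2**3*x_3 + x_2 - x_3 → -x_1*x_2*x_3**2 + x_1*x_2*x_3 + x_1*x_3**2 - x_2**4 + x_2**3*x_3 + x_2**2 - x_2 - x_3
  leading term x_1*x_2*x_3**2: subtract (x_3)·g_2 from -x_1*x_2*x_3**2 + x_1*x_2*x_3 + x_1*x_3**2 - x_2**4 + x_2**3*x_3 + x_2**2 - x_2 - x_3 → x_1*x_2*x_3 - x_1*x_3**2 - x_2**4 + x_2**3*x_3 + x_2**2 - x_2*x_3 - x_2 + x_3
  leading term x_1*x_2*x_3: subtract (-1)·g_2 from x_1*x_2*x_3 - x_1*x_3**2 - x_2**4 + x_2**3*x_3 + x_2**2 - x_2*x_3 - x_2 + x_3 → -x_1*x_3**2 - x_1*x_3 - x_2**4 + x_2**3*x_3 + x_2**2 - x_2*x_3 + x_3 + 1
  leading term x_1*x_3**2: subtract (-1)·g_5 from -x_1*x_3**2 - x_1*x_3 - x_2**4 + x_2**3*x_3 + x_2**2 - x_2*x_3 + x_3 + 1 → -x_2**4 - x_2**2 + x_2
  leading term x_2**4: subtract (x_2**2)·g_7 from -x_2**4 - x_2**2 + x_2 → -x_2**3*x_3 - x_2**2 + x_2
  leading term x_2**3*x_3: subtract (-1)·g_6 from -x_2**3*x_3 - x_2**2 + x_2 → x_2**2*x_3 + x_2**2 - x_2*x_3 - x_2
  leading term x_2**2*x_3: subtract (-x_3)·g_7 from x_2**2*x_3 + x_2**2 - x_2*x_3 - x_2 → x_2**2 + x_2*x_3**2 - x_2*x_3 - x_2
  leading term x_2**2: subtract (-1)·g_7 from x_2**2 + x_2*x_3**2 - x_2*x_3 - x_2 → x_2*x_3**2 - x_2
  leading term x_2*x_3**2: subtract (x_3)·g_8 from x_2*x_3**2 - x_2 → -x_2*x_3 - x_2
  leading term x_2*x_3: subtract (-1)·g_8 from -x_2*x_3 - x_2 → 0
The remainder is 0, so this S-polynomial contributes no new basis element.
This is the inner loop of Buchberger's algorithm — each nonzero remainder becomes a new basis element.

S(g_1, g_7) = x_1**2*x_2*x_3 + x_1*x_2**2*x_3 - x_1*x_2*x_3 - x_2**4 + x_2; remainder on division = 0.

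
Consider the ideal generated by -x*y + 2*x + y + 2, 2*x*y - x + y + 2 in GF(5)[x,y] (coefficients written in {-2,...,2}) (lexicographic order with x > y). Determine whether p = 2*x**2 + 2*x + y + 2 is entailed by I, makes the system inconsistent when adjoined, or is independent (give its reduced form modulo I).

2*x**2 + 2*x + y + 2 lies in I (it reduces to 0).

First compute the reduced Gröbner basis of I by Buchberger's algorithm.
f_1 = -x*y + 2*x + y + 2, LT = x*y.
f_2 = 2*x*y - x + y + 2, LT = x*y.

S(f_1,f_2): lcm = x*y. S = x + y + 2.
  reduce S modulo (f_1, f_2):
  remainder x + y + 2 ≠ 0; add h_3 = x + y + 2 to the basis.

S(f_1,h_3): lcm = x*y. S = -2*x - y**2 + 2*y - 2.
  reduce S modulo (f_1, f_2, h_3):
  remainder -y**2 - y + 2 ≠ 0; add h_4 = -y**2 - y + 2 to the basis.

The other S-polynomials (S(f_2,h_3), S(f_1,h_4), S(f_2,h_4), S(h_3,h_4)) all reduce to 0 modulo the current basis, so we have a Gröbner basis.
Inter-reduce: drop elements whose leading term is divisible by another's, tail-reduce, and make monic.
Reduced Gröbner basis: {x + y + 2, y**2 + y - 2}.
Label its elements g_1 = x + y + 2, g_2 = y**2 + y - 2.

Reduce p = 2*x**2 + 2*x + y + 2 modulo G:
  leading term x**2: subtract (2*x)·g_1 from 2*x**2 + 2*x + y + 2 → -2*x*y - 2*x + y + 2
  leading term x*y: subtract (-2*y)·g_1 from -2*x*y - 2*x + y + 2 → -2*x + 2*y**2 + 2
  leading term x: subtract (-2)·g_1 from -2*x + 2*y**2 + 2 → 2*y**2 + 2*y + 1
  leading term y**2: subtract (2)·g_2 from 2*y**2 + 2*y + 1 → 0
  normal form = 0.
Since the normal form is 0, p ∈ I.

Ideal membership is decidable via reduction modulo a Gröbner basis.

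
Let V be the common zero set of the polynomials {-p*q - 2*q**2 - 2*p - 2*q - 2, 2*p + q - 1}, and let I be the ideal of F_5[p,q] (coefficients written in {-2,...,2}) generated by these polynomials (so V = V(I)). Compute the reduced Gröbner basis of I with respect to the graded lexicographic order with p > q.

This is the nonlinear analogue of row-reducing a linear system.

f_1 = -p*q - 2*q**2 - 2*p - 2*q - 2, LT = p*q.
f_2 = 2*p + q - 1, LT = p.

S(f_1,f_2): lcm = p*q. S = -q**2 + 2*p + 2.
  leading term q**2: no divisor's leading term divides it; move -q**2 to the remainder.
  leading term p: subtract (1)·f_2 from 2*p + 2 → -q - 2
  leading term q: no divisor's leading term divides it; move -q to the remainder.
  leading term 1: no divisor's leading term divides it; move -2 to the remainder.
  remainder -q**2 - q - 2 ≠ 0; add g_3 = -q**2 - q - 2 to the basis.

The other S-polynomials (S(f_1,g_3), S(f_2,g_3)) all reduce to 0 modulo the current basis, so we have a Gröbner basis.
Inter-reduce: drop elements whose leading term is divisible by another's, tail-reduce, and make monic.

G = {q**2 + q + 2, p - 2*q + 2}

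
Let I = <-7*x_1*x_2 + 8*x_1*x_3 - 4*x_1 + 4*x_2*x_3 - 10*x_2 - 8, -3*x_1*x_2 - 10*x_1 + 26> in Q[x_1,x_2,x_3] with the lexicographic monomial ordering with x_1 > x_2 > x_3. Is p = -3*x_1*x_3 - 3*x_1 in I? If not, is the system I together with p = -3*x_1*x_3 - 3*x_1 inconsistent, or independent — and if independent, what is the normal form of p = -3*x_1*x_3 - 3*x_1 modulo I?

First compute the reduced Gröbner basis of I by Buchberger's algorithm.
f_1 = -7*x_1*x_2 + 8*x_1*x_3 - 4*x_1 + 4*x_2*x_3 - 10*x_2 - 8, LT = x_1*x_2.
f_2 = -3*x_1*x_2 - 10*x_1 + 26, LT = x_1*x_2.

S(f_1,f_2): lcm = x_1*x_2. S = -8/7*x_1*x_3 - 58/21*x_1 - 4/7*x_2*x_3 + 10/7*x_2 + 206/21.
  leading term x_1*x_3: no divisor's leading term divides it; move -8/7*x_1*x_3 to the remainder.
  leading term x_1: no divisor's leading term divides it; move -58/21*x_1 to the remainder.
  leading term x_2*x_3: no divisor's leading term divides it; move -4/7*x_2*x_3 to the remainder.
  leading term x_2: no divisor's leading term divides it; move 10/7*x_2 to the remainder.
  leading term 1: no divisor's leading term divides it; move 206/21 to the remainder.
  remainder -8/7*x_1*x_3 - 58/21*x_1 - 4/7*x_2*x_3 + 10/7*x_2 + 206/21 ≠ 0; add h_3 = -8/7*x_1*x_3 - 58/21*x_1 - 4/7*x_2*x_3 + 10/7*x_2 + 206/21 to the basis.

S(f_1,h_3): lcm = x_1*x_2*x_3. S = -29/12*x_1*x_2 - 8/7*x_1*x_3**2 + 4/7*x_1*x_3 - 1/2*x_2**2*x_3 + 5/4*x_2**2 - 4/7*x_2*x_3**2 + 10/7*x_2*x_3 + 103/12*x_2 + 8/7*x_3.
  leading term x_1*x_2: subtract (29/84)·f_1 from -29/12*x_1*x_2 - 8/7*x_1*x_3**2 + 4/7*x_1*x_3 - 1/2*x_2**2*x_3 + 5/4*x_2**2 - 4/7*x_2*x_3**2 + 10/7*x_2*x_3 + 103/12*x_2 + 8/7*x_3 → -8/7*x_1*x_3**2 - 46/21*x_1*x_3 + 29/21*x_1 - 1/2*x_2**2*x_3 + 5/4*x_2**2 - 4/7*x_2*x_3**2 + 1/21*x_2*x_3 + 337/28*x_2 + 8/7*x_3 + 58/21
  leading term x_1*x_3**2: subtract (x_3)·h_3 from -8/7*x_1*x_3**2 - 46/21*x_1*x_3 + 29/21*x_1 - 1/2*x_2**2*x_3 + 5/4*x_2**2 - 4/7*x_2*x_3**2 + 1/21*x_2*x_3 + 337/28*x_2 + 8/7*x_3 + 58/21 → 4/7*x_1*x_3 + 29/21*x_1 - 1/2*x_2**2*x_3 + 5/4*x_2**2 - 29/21*x_2*x_3 + 337/28*x_2 - 26/3*x_3 + 58/21
  leading term x_1*x_3: subtract (-1/2)·h_3 from 4/7*x_1*x_3 + 29/21*x_1 - 1/2*x_2**2*x_3 + 5/4*x_2**2 - 29/21*x_2*x_3 + 337/28*x_2 - 26/3*x_3 + 58/21 → -1/2*x_2**2*x_3 + 5/4*x_2**2 - 5/3*x_2*x_3 + 51/4*x_2 - 26/3*x_3 + 23/3
  leading term x_2**2*x_3: no divisor's leading term divides it; move -1/2*x_2**2*x_3 to the remainder.
  leading term x_2**2: no divisor's leading term divides it; move 5/4*x_2**2 to the remainder.
  leading term x_2*x_3: no divisor's leading term divides it; move -5/3*x_2*x_3 to the remainder.
  leading term x_2: no divisor's leading term divides it; move 51/4*x_2 to the remainder.
  leading term x_3: no divisor's leading term divides it; move -26/3*x_3 to the remainder.
  leading term 1: no divisor's leading term divides it; move 23/3 to the remainder.
  remainder -1/2*x_2**2*x_3 + 5/4*x_2**2 - 5/3*x_2*x_3 + 51/4*x_2 - 26/3*x_3 + 23/3 ≠ 0; add h_4 = -1/2*x_2**2*x_3 + 5/4*x_2**2 - 5/3*x_2*x_3 + 51/4*x_2 - 26/3*x_3 + 23/3 to the basis.

The other S-polynomials (S(f_2,h_3), S(f_1,h_4), S(f_2,h_4), S(h_3,h_4)) all reduce to 0 modulo the current basis, so we have a Gröbner basis.
Inter-reduce: drop elements whose leading term is divisible by another's, tail-reduce, and make monic.
Reduced Gröbner basis: {x_1*x_2 + 10/3*x_1 - 26/3, x_1*x_3 + 29/12*x_1 + 1/2*x_2*x_3 - 5/4*x_2 - 103/12, x_2**2*x_3 - 5/2*x_2**2 + 10/3*x_2*x_3 - 51/2*x_2 + 52/3*x_3 - 46/3}.
Label its elements g_1 = x_1*x_2 + 10/3*x_1 - 26/3, g_2 = x_1*x_3 + 29/12*x_1 + 1/2*x_2*x_3 - 5/4*x_2 - 103/12, g_3 = x_2**2*x_3 - 5/2*x_2**2 + 10/3*x_2*x_3 - 51/2*x_2 + 52/3*x_3 - 46/3.

Reduce p = -3*x_1*x_3 - 3*x_1 modulo G:
  leading term x_1*x_3: subtract (-3)·g_2 from -3*x_1*x_3 - 3*x_1 → 17/4*x_1 + 3/2*x_2*x_3 - 15/4*x_2 - 103/4
  leading term x_1: no divisor's leading term divides it; move 17/4*x_1 to the remainder.
  leading term x_2*x_3: no divisor's leading term divides it; move 3/2*x_2*x_3 to the remainder.
  leading term x_2: no divisor's leading term divides it; move -15/4*x_2 to the remainder.
  leading term 1: no divisor's leading term divides it; move -103/4 to the remainder.
  normal form = 17/4*x_1 + 3/2*x_2*x_3 - 15/4*x_2 - 103/4.
The normal form is nonzero, so p ∉ I. Since p minus its normal form lies in I, I + (p) = I + (r) where r = 17/4*x_1 + 3/2*x_2*x_3 - 15/4*x_2 - 103/4; decide whether this ideal is the whole ring.
Run Buchberger on G together with r (pairs among the g_i already reduce to 0 since G is a Gröbner basis):
g_1 = x_1*x_2 + 10/3*x_1 - 26/3, LT = x_1*x_2.
g_2 = x_1*x_3 + 29/12*x_1 + 1/2*x_2*x_3 - 5/4*x_2 - 103/12, LT = x_1*x_3.
g_3 = x_2**2*x_3 - 5/2*x_2**2 + 10/3*x_2*x_3 - 51/2*x_2 + 52/3*x_3 - 46/3, LT = x_2**2*x_3.
r = 17/4*x_1 + 3/2*x_2*x_3 - 15/4*x_2 - 103/4, LT = x_1.

S(g_1,r): lcm = x_1*x_2. S = 10/3*x_1 - 6/17*x_2**2*x_3 + 15/17*x_2**2 + 103/17*x_2 - 26/3.
  leading term x_1: subtract (40/51)·r from 10/3*x_1 - 6/17*x_2**2*x_3 + 15/17*x_2**2 + 103/17*x_2 - 26/3 → -6/17*x_2**2*x_3 + 15/17*x_2**2 - 20/17*x_2*x_3 + 9*x_2 + 196/17
  leading term x_2**2*x_3: subtract (-6/17)·g_3 from -6/17*x_2**2*x_3 + 15/17*x_2**2 - 20/17*x_2*x_3 + 9*x_2 + 196/17 → 104/17*x_3 + 104/17
  leading term x_3: no divisor's leading term divides it; move 104/17*x_3 to the remainder.
  leading term 1: no divisor's leading term divides it; move 104/17 to the remainder.
  remainder 104/17*x_3 + 104/17 ≠ 0; add m_5 = 104/17*x_3 + 104/17 to the basis.

S(g_3,m_5): lcm = x_2**2*x_3. S = -7/2*x_2**2 + 10/3*x_2*x_3 - 51/2*x_2 + 52/3*x_3 - 46/3.
  leading term x_2**2: no divisor's leading term divides it; move -7/2*x_2**2 to the remainder.
  leading term x_2*x_3: subtract (85/156*x_2)·m_5 from 10/3*x_2*x_3 - 51/2*x_2 + 52/3*x_3 - 46/3 → -173/6*x_2 + 52/3*x_3 - 46/3
  leading term x_2: no divisor's leading term divides it; move -173/6*x_2 to the remainder.
  leading term x_3: subtract (17/6)·m_5 from 52/3*x_3 - 46/3 → -98/3
  leading term 1: no divisor's leading term divides it; move -98/3 to the remainder.
  remainder -7/2*x_2**2 - 173/6*x_2 - 98/3 ≠ 0; add m_6 = -7/2*x_2**2 - 173/6*x_2 - 98/3 to the basis.

The other S-polynomials (S(g_1,g_2), S(g_1,g_3), S(g_2,g_3), S(g_2,r), S(g_3,r), S(g_1,m_5), S(g_2,m_5), S(r,m_5), S(g_1,m_6), S(g_2,m_6), S(g_3,m_6), S(r,m_6), S(m_5,m_6)) all reduce to 0 modulo the current basis, so we have a Gröbner basis.
Inter-reduce: drop elements whose leading term is divisible by another's, tail-reduce, and make monic.
Reduced Gröbner basis: {x_1 - 21/17*x_2 - 103/17, x_2**2 + 173/21*x_2 + 28/3, x_3 + 1}.
The reduced Gröbner basis of I + (p) is {x_1 - 21/17*x_2 - 103/17, x_2**2 + 173/21*x_2 + 28/3, x_3 + 1} ≠ {1}, a proper ideal, so the enlarged system stays consistent: p is independent of I, with normal form 17/4*x_1 + 3/2*x_2*x_3 - 15/4*x_2 - 103/4.

-3*x_1*x_3 - 3*x_1 is independent of I; its normal form modulo I is 17/4*x_1 + 3/2*x_2*x_3 - 15/4*x_2 - 103/4.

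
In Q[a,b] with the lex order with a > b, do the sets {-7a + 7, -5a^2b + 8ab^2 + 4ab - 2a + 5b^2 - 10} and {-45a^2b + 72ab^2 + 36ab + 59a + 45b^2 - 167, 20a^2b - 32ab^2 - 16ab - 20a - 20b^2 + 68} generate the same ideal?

Equality of ideals is decidable: compute both reduced Gröbner bases (unique for the ordering) and check whether they agree.
Buchberger on the first generating set:
f_1 = -7a + 7, LT = a.
f_2 = -5a^2b + 8ab^2 + 4ab - 2a + 5b^2 - 10, LT = a^2b.

S(f_1,f_2): lcm = a^2b. S = 8/5ab^2 - 1/5ab - 2/5a + b^2 - 2.
  leading term ab^2: subtract (-8/35b^2)·f_1 from 8/5ab^2 - 1/5ab - 2/5a + b^2 - 2 → -1/5ab - 2/5a + 13/5b^2 - 2
  leading term ab: subtract (1/35b)·f_1 from -1/5ab - 2/5a + 13/5b^2 - 2 → -2/5a + 13/5b^2 - 1/5b - 2
  leading term a: subtract (2/35)·f_1 from -2/5a + 13/5b^2 - 1/5b - 2 → 13/5b^2 - 1/5b - 12/5
  leading term b^2: no divisor's leading term divides it; move 13/5b^2 to the remainder.
  leading term b: no divisor's leading term divides it; move -1/5b to the remainder.
  leading term 1: no divisor's leading term divides it; move -12/5 to the remainder.
  remainder 13/5b^2 - 1/5b - 12/5 ≠ 0; add g_3 = 13/5b^2 - 1/5b - 12/5 to the basis.

The other S-polynomials (S(f_1,g_3), S(f_2,g_3)) all reduce to 0 modulo the current basis, so we have a Gröbner basis.
Inter-reduce: drop elements whose leading term is divisible by another's, tail-reduce, and make monic.
Reduced Gröbner basis: {a - 1, b^2 - 1/13b - 12/13}.

Buchberger on the second generating set:
h_1 = -45a^2b + 72ab^2 + 36ab + 59a + 45b^2 - 167, LT = a^2b.
h_2 = 20a^2b - 32ab^2 - 16ab - 20a - 20b^2 + 68, LT = a^2b.

S(h_1,h_2): lcm = a^2b. S = -14/45a + 14/45.
  leading term a: no divisor's leading term divides it; move -14/45a to the remainder.
  leading term 1: no divisor's leading term divides it; move 14/45 to the remainder.
  remainder -14/45a + 14/45 ≠ 0; add k_3 = -14/45a + 14/45 to the basis.

S(h_1,k_3): lcm = a^2b. S = -8/5ab^2 + 1/5ab - 59/45a - b^2 + 167/45.
  leading term ab^2: subtract (36/7b^2)·k_3 from -8/5ab^2 + 1/5ab - 59/45a - b^2 + 167/45 → 1/5ab - 59/45a - 13/5b^2 + 167/45
  leading term ab: subtract (-9/14b)·k_3 from 1/5ab - 59/45a - 13/5b^2 + 167/45 → -59/45a - 13/5b^2 + 1/5b + 167/45
  leading term a: subtract (59/14)·k_3 from -59/45a - 13/5b^2 + 1/5b + 167/45 → -13/5b^2 + 1/5b + 12/5
  leading term b^2: no divisor's leading term divides it; move -13/5b^2 to the remainder.
  leading term b: no divisor's leading term divides it; move 1/5b to the remainder.
  leading term 1: no divisor's leading term divides it; move 12/5 to the remainder.
  remainder -13/5b^2 + 1/5b + 12/5 ≠ 0; add k_4 = -13/5b^2 + 1/5b + 12/5 to the basis.

The other S-polynomials (S(h_2,k_3), S(h_1,k_4), S(h_2,k_4), S(k_3,k_4)) all reduce to 0 modulo the current basis, so we have a Gröbner basis.
Inter-reduce: drop elements whose leading term is divisible by another's, tail-reduce, and make monic.
Reduced Gröbner basis: {a - 1, b^2 - 1/13b - 12/13}.

These coincide, so the ideals are equal.

Yes, the ideals are equal.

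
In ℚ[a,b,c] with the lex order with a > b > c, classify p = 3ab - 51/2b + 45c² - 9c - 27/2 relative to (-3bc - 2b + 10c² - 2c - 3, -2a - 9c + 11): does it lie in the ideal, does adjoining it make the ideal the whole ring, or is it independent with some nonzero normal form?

First compute the reduced Gröbner basis of I by Buchberger's algorithm.
f_1 = -3bc - 2b + 10c² - 2c - 3, LT = bc.
f_2 = -2a - 9c + 11, LT = a.

The S-polynomials (S(f_1,f_2)) all reduce to 0 modulo the current basis, so we have a Gröbner basis.
Inter-reduce: drop elements whose leading term is divisible by another's, tail-reduce, and make monic.
Reduced Gröbner basis: {a + 9/2c - 11/2, bc + ⅔b - 10/3c² + ⅔c + 1}.
Label its elements g_1 = a + 9/2c - 11/2, g_2 = bc + ⅔b - 10/3c² + ⅔c + 1.

Reduce p = 3ab - 51/2b + 45c² - 9c - 27/2 modulo G:
  leading term ab: subtract (3b)·g_1 from 3ab - 51/2b + 45c² - 9c - 27/2 → -27/2bc - 9b + 45c² - 9c - 27/2
  leading term bc: subtract (-27/2)·g_2 from -27/2bc - 9b + 45c² - 9c - 27/2 → 0
  normal form = 0.
Since the normal form is 0, p ∈ I.

Ideal membership is decidable via reduction modulo a Gröbner basis.

3ab - 51/2b + 45c² - 9c - 27/2 lies in I (it reduces to 0).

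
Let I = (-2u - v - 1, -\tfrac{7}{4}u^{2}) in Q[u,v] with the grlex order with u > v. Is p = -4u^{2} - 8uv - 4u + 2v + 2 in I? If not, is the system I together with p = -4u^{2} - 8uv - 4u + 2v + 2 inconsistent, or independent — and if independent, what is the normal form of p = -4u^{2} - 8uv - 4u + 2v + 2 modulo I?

-4u^{2} - 8uv - 4u + 2v + 2 lies in I (it reduces to 0).

First compute the reduced Gröbner basis of I by Buchberger's algorithm.
f_1 = -2u - v - 1, LT = u.
f_2 = -\tfrac{7}{4}u^{2}, LT = u^{2}.

S(f_1,f_2): lcm = u^{2}. S = \tfrac{1}{2}uv + \tfrac{1}{2}u.
  leading term uv: subtract (-\tfrac{1}{4}v)·f_1 from \tfrac{1}{2}uv + \tfrac{1}{2}u → -\tfrac{1}{4}v^{2} + \tfrac{1}{2}u - \tfrac{1}{4}v
  leading term v^{2}: no divisor's leading term divides it; move -\tfrac{1}{4}v^{2} to the remainder.
  leading term u: subtract (-\tfrac{1}{4})·f_1 from \tfrac{1}{2}u - \tfrac{1}{4}v → -\tfrac{1}{2}v - \tfrac{1}{4}
  leading term v: no divisor's leading term divides it; move -\tfrac{1}{2}v to the remainder.
  leading term 1: no divisor's leading term divides it; move -\tfrac{1}{4} to the remainder.
  remainder -\tfrac{1}{4}v^{2} - \tfrac{1}{2}v - \tfrac{1}{4} ≠ 0; add h_3 = -\tfrac{1}{4}v^{2} - \tfrac{1}{2}v - \tfrac{1}{4} to the basis.

The other S-polynomials (S(f_1,h_3), S(f_2,h_3)) all reduce to 0 modulo the current basis, so we have a Gröbner basis.
Inter-reduce: drop elements whose leading term is divisible by another's, tail-reduce, and make monic.
Reduced Gröbner basis: {v^{2} + 2v + 1, u + \tfrac{1}{2}v + \tfrac{1}{2}}.
Label its elements g_1 = v^{2} + 2v + 1, g_2 = u + \tfrac{1}{2}v + \tfrac{1}{2}.

Reduce p = -4u^{2} - 8uv - 4u + 2v + 2 modulo G:
  leading term u^{2}: subtract (-4u)·g_2 from -4u^{2} - 8uv - 4u + 2v + 2 → -6uv - 2u + 2v + 2
  leading term uv: subtract (-6v)·g_2 from -6uv - 2u + 2v + 2 → 3v^{2} - 2u + 5v + 2
  leading term v^{2}: subtract (3)·g_1 from 3v^{2} - 2u + 5v + 2 → -2u - v - 1
  leading term u: subtract (-2)·g_2 from -2u - v - 1 → 0
  normal form = 0.
Since the normal form is 0, p ∈ I.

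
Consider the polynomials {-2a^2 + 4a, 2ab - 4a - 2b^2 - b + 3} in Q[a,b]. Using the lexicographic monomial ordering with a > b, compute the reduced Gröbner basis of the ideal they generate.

G = {a + 2/7b^3 + 2/7b^2 - 5/14b - 3/14, b^4 - b^3 + 1/4b^2 + 7/2b - 15/4}

f_1 = -2a^2 + 4a, LT = a^2.
f_2 = 2ab - 4a - 2b^2 - b + 3, LT = ab.

S(f_1,f_2): lcm = a^2b. S = 2a^2 + ab^2 - 3/2ab - 3/2a.
  reduce S modulo (f_1, f_2):
  remainder 7/2a + b^3 + b^2 - 5/4b - 3/4 ≠ 0; add g_3 = 7/2a + b^3 + b^2 - 5/4b - 3/4 to the basis.

S(f_1,g_3): lcm = a^2. S = -2/7ab^3 - 2/7ab^2 + 5/14ab - 25/14a.
  reduce S modulo (f_1, f_2, g_3):
  remainder -2/7b^4 + 2/7b^3 - 1/14b^2 - b + 15/14 ≠ 0; add g_4 = -2/7b^4 + 2/7b^3 - 1/14b^2 - b + 15/14 to the basis.

The other S-polynomials (S(f_2,g_3), S(f_1,g_4), S(f_2,g_4), S(g_3,g_4)) all reduce to 0 modulo the current basis, so we have a Gröbner basis.
Inter-reduce: drop elements whose leading term is divisible by another's, tail-reduce, and make monic.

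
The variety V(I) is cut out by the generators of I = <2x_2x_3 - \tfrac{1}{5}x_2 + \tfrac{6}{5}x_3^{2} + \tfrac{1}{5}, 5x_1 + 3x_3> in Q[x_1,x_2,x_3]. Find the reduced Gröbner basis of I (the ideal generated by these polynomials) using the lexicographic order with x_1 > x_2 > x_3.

G = {x_1 + \tfrac{3}{5}x_3, x_2x_3 - \tfrac{1}{10}x_2 + \tfrac{3}{5}x_3^{2} + \tfrac{1}{10}}

f_1 = 2x_2x_3 - \tfrac{1}{5}x_2 + \tfrac{6}{5}x_3^{2} + \tfrac{1}{5}, LT = x_2x_3.
f_2 = 5x_1 + 3x_3, LT = x_1.

The S-polynomials (S(f_1,f_2)) all reduce to 0 modulo the current basis, so we have a Gröbner basis.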